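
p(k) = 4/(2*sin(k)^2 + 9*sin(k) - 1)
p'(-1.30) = -0.09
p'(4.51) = 0.07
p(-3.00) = -1.79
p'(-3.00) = 6.72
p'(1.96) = 0.24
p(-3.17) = -5.39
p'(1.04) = -0.37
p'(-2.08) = 0.20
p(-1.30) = -0.51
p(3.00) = 12.91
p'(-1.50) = -0.02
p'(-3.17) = 66.05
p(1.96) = 0.44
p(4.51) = -0.51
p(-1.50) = -0.50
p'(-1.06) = -0.20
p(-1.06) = -0.55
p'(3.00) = 394.35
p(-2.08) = -0.55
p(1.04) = 0.48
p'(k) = 4*(-4*sin(k)*cos(k) - 9*cos(k))/(2*sin(k)^2 + 9*sin(k) - 1)^2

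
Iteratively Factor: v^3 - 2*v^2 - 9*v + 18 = (v - 2)*(v^2 - 9) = (v - 2)*(v + 3)*(v - 3)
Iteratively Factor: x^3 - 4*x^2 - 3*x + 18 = (x - 3)*(x^2 - x - 6) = (x - 3)*(x + 2)*(x - 3)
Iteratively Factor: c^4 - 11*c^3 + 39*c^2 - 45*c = (c)*(c^3 - 11*c^2 + 39*c - 45) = c*(c - 5)*(c^2 - 6*c + 9) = c*(c - 5)*(c - 3)*(c - 3)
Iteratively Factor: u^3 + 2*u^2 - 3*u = (u - 1)*(u^2 + 3*u) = (u - 1)*(u + 3)*(u)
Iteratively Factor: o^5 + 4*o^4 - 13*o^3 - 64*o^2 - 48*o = (o)*(o^4 + 4*o^3 - 13*o^2 - 64*o - 48) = o*(o - 4)*(o^3 + 8*o^2 + 19*o + 12) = o*(o - 4)*(o + 1)*(o^2 + 7*o + 12) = o*(o - 4)*(o + 1)*(o + 4)*(o + 3)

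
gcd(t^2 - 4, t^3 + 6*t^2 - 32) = t - 2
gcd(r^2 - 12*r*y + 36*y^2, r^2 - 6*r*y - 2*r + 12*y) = -r + 6*y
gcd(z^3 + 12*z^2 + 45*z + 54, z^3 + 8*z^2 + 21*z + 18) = z^2 + 6*z + 9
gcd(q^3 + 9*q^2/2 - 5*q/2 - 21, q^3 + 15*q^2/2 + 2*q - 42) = q^2 + 3*q/2 - 7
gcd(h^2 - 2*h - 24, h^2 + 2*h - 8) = h + 4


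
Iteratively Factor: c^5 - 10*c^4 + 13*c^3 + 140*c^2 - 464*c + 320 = (c - 4)*(c^4 - 6*c^3 - 11*c^2 + 96*c - 80) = (c - 4)*(c + 4)*(c^3 - 10*c^2 + 29*c - 20) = (c - 4)^2*(c + 4)*(c^2 - 6*c + 5) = (c - 5)*(c - 4)^2*(c + 4)*(c - 1)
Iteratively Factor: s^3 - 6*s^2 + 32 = (s - 4)*(s^2 - 2*s - 8) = (s - 4)*(s + 2)*(s - 4)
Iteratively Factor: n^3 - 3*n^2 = (n - 3)*(n^2) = n*(n - 3)*(n)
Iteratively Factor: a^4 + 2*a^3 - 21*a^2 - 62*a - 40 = (a + 4)*(a^3 - 2*a^2 - 13*a - 10) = (a + 1)*(a + 4)*(a^2 - 3*a - 10) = (a + 1)*(a + 2)*(a + 4)*(a - 5)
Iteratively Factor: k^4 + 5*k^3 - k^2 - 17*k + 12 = (k - 1)*(k^3 + 6*k^2 + 5*k - 12) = (k - 1)*(k + 4)*(k^2 + 2*k - 3) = (k - 1)*(k + 3)*(k + 4)*(k - 1)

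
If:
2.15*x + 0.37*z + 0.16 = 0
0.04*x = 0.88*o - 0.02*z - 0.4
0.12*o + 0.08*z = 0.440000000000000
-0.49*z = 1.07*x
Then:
No Solution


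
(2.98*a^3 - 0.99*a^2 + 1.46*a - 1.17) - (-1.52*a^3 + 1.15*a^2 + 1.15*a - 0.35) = 4.5*a^3 - 2.14*a^2 + 0.31*a - 0.82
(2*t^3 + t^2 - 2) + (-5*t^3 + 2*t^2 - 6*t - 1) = -3*t^3 + 3*t^2 - 6*t - 3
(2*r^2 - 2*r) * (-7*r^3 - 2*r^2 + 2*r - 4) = -14*r^5 + 10*r^4 + 8*r^3 - 12*r^2 + 8*r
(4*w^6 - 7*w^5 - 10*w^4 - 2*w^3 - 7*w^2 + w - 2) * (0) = 0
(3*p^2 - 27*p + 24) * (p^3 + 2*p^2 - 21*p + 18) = 3*p^5 - 21*p^4 - 93*p^3 + 669*p^2 - 990*p + 432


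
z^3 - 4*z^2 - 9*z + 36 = (z - 4)*(z - 3)*(z + 3)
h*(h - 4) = h^2 - 4*h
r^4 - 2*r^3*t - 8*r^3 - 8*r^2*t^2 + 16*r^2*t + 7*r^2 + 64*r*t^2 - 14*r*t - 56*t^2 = (r - 7)*(r - 1)*(r - 4*t)*(r + 2*t)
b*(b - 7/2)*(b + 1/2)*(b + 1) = b^4 - 2*b^3 - 19*b^2/4 - 7*b/4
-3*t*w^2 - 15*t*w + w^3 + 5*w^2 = w*(-3*t + w)*(w + 5)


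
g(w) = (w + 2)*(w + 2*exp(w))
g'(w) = w + (w + 2)*(2*exp(w) + 1) + 2*exp(w)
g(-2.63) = 1.57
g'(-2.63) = -3.21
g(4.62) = 1374.37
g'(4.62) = 1558.01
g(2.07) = 72.93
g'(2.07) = 86.50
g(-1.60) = -0.48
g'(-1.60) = -0.63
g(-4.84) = 13.70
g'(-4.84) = -7.71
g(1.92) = 61.00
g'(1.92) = 72.96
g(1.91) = 60.28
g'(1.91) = 72.14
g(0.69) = 12.58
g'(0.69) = 18.09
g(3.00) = 215.86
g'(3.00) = 249.03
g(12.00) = 4557302.16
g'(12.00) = 4882669.74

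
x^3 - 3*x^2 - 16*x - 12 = (x - 6)*(x + 1)*(x + 2)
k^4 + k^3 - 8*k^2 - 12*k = k*(k - 3)*(k + 2)^2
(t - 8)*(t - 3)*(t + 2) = t^3 - 9*t^2 + 2*t + 48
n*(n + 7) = n^2 + 7*n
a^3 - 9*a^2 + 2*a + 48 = (a - 8)*(a - 3)*(a + 2)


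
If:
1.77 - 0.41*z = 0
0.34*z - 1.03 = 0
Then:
No Solution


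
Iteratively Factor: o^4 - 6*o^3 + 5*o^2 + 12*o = (o - 3)*(o^3 - 3*o^2 - 4*o) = (o - 4)*(o - 3)*(o^2 + o) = o*(o - 4)*(o - 3)*(o + 1)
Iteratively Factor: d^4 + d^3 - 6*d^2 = (d)*(d^3 + d^2 - 6*d) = d*(d + 3)*(d^2 - 2*d) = d^2*(d + 3)*(d - 2)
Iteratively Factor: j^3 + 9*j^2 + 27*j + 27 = (j + 3)*(j^2 + 6*j + 9) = (j + 3)^2*(j + 3)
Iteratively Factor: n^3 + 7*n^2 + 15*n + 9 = (n + 3)*(n^2 + 4*n + 3) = (n + 1)*(n + 3)*(n + 3)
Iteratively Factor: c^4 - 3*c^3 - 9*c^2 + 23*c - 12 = (c - 1)*(c^3 - 2*c^2 - 11*c + 12) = (c - 4)*(c - 1)*(c^2 + 2*c - 3) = (c - 4)*(c - 1)*(c + 3)*(c - 1)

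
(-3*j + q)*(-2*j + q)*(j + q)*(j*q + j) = 6*j^4*q + 6*j^4 + j^3*q^2 + j^3*q - 4*j^2*q^3 - 4*j^2*q^2 + j*q^4 + j*q^3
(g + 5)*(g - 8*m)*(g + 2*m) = g^3 - 6*g^2*m + 5*g^2 - 16*g*m^2 - 30*g*m - 80*m^2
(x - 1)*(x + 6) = x^2 + 5*x - 6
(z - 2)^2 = z^2 - 4*z + 4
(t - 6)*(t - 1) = t^2 - 7*t + 6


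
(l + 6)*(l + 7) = l^2 + 13*l + 42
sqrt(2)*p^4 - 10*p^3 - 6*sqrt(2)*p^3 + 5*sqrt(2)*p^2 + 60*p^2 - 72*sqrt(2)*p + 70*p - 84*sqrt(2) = (p - 7)*(p - 3*sqrt(2))*(p - 2*sqrt(2))*(sqrt(2)*p + sqrt(2))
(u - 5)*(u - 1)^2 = u^3 - 7*u^2 + 11*u - 5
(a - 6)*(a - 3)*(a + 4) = a^3 - 5*a^2 - 18*a + 72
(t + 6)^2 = t^2 + 12*t + 36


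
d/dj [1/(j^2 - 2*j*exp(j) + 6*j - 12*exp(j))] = 2*(j*exp(j) - j + 7*exp(j) - 3)/(j^2 - 2*j*exp(j) + 6*j - 12*exp(j))^2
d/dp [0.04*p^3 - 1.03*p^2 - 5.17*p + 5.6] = 0.12*p^2 - 2.06*p - 5.17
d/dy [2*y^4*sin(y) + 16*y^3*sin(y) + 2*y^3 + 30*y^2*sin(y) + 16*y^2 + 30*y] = 2*y^4*cos(y) + 8*y^3*sin(y) + 16*y^3*cos(y) + 48*y^2*sin(y) + 30*y^2*cos(y) + 6*y^2 + 60*y*sin(y) + 32*y + 30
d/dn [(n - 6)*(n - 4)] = 2*n - 10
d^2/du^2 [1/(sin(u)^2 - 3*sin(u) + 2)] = (-4*sin(u)^3 + 5*sin(u)^2 + 10*sin(u) - 14)/((sin(u) - 2)^3*(sin(u) - 1)^2)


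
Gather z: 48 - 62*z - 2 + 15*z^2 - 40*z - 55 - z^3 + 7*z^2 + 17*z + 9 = -z^3 + 22*z^2 - 85*z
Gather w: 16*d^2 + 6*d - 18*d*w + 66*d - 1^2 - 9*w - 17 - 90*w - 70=16*d^2 + 72*d + w*(-18*d - 99) - 88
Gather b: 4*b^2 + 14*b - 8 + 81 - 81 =4*b^2 + 14*b - 8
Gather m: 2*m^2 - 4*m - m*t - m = 2*m^2 + m*(-t - 5)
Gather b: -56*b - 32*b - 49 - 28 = -88*b - 77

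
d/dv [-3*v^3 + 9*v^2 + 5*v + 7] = -9*v^2 + 18*v + 5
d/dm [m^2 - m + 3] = 2*m - 1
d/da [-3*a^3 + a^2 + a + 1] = -9*a^2 + 2*a + 1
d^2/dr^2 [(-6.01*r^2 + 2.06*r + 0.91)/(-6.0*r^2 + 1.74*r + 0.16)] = (-2.27373675443232e-13*r^4 - 22.8311999999996*r^3 - 161.9424*r^2 + 45.1368*r - 5.802712)/(216.0*r^6 - 187.92*r^5 + 37.2168*r^4 + 4.754376*r^3 - 0.992448*r^2 - 0.133632*r - 0.004096)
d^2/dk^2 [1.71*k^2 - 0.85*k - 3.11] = 3.42000000000000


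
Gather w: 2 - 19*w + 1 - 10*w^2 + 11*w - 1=-10*w^2 - 8*w + 2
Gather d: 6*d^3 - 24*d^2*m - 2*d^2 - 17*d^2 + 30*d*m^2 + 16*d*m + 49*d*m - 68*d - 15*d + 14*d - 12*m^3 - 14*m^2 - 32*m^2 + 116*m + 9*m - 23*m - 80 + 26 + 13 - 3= 6*d^3 + d^2*(-24*m - 19) + d*(30*m^2 + 65*m - 69) - 12*m^3 - 46*m^2 + 102*m - 44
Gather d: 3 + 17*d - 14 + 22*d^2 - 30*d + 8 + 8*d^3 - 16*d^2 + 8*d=8*d^3 + 6*d^2 - 5*d - 3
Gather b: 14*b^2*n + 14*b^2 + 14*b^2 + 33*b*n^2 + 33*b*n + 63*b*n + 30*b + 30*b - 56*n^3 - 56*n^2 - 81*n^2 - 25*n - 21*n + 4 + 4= b^2*(14*n + 28) + b*(33*n^2 + 96*n + 60) - 56*n^3 - 137*n^2 - 46*n + 8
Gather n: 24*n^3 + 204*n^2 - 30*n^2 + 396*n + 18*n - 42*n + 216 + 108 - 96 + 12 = 24*n^3 + 174*n^2 + 372*n + 240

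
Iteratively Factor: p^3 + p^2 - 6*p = (p - 2)*(p^2 + 3*p) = p*(p - 2)*(p + 3)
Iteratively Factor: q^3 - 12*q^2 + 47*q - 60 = (q - 4)*(q^2 - 8*q + 15) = (q - 4)*(q - 3)*(q - 5)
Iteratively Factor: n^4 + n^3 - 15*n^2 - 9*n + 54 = (n + 3)*(n^3 - 2*n^2 - 9*n + 18) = (n - 3)*(n + 3)*(n^2 + n - 6) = (n - 3)*(n + 3)^2*(n - 2)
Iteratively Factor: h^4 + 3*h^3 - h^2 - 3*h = (h + 3)*(h^3 - h) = h*(h + 3)*(h^2 - 1) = h*(h + 1)*(h + 3)*(h - 1)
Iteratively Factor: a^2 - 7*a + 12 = (a - 4)*(a - 3)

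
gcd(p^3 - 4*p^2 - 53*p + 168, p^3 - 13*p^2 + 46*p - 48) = p^2 - 11*p + 24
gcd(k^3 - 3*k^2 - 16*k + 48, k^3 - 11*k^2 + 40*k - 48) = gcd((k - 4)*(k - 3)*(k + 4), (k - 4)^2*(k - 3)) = k^2 - 7*k + 12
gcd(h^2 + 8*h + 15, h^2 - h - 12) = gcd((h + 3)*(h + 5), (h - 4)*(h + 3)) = h + 3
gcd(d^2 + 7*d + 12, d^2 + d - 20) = 1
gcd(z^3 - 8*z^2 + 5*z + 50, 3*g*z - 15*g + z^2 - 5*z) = z - 5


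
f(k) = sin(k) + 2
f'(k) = cos(k)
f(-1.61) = 1.00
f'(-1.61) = -0.04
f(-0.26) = 1.74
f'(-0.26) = 0.97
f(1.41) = 2.99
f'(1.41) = 0.16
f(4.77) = 1.00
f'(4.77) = 0.06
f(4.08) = 1.19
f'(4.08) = -0.59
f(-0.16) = 1.84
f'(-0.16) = 0.99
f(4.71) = 1.00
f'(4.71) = -0.00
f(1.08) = 2.88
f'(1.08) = 0.47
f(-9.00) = 1.59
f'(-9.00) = -0.91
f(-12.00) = 2.54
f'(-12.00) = 0.84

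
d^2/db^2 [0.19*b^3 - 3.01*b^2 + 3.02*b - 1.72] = 1.14*b - 6.02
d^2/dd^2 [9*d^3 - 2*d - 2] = 54*d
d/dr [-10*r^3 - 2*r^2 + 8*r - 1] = -30*r^2 - 4*r + 8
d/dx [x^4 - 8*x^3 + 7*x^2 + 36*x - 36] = 4*x^3 - 24*x^2 + 14*x + 36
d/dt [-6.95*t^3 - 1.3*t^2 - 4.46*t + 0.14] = -20.85*t^2 - 2.6*t - 4.46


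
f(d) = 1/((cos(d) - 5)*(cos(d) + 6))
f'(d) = sin(d)/((cos(d) - 5)*(cos(d) + 6)^2) + sin(d)/((cos(d) - 5)^2*(cos(d) + 6))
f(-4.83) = -0.03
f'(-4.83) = 0.00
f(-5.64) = -0.04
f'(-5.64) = 0.00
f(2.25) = -0.03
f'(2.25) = -0.00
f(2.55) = -0.03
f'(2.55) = -0.00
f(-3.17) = -0.03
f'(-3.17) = -0.00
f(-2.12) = -0.03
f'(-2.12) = 0.00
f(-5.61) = -0.03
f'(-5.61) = 0.00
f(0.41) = -0.04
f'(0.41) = 0.00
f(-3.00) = -0.03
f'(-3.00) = 0.00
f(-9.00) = -0.03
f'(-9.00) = 0.00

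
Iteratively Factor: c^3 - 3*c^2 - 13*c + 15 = (c + 3)*(c^2 - 6*c + 5) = (c - 1)*(c + 3)*(c - 5)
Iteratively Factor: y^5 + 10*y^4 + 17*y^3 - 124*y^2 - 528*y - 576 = (y + 4)*(y^4 + 6*y^3 - 7*y^2 - 96*y - 144) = (y + 3)*(y + 4)*(y^3 + 3*y^2 - 16*y - 48) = (y + 3)^2*(y + 4)*(y^2 - 16) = (y - 4)*(y + 3)^2*(y + 4)*(y + 4)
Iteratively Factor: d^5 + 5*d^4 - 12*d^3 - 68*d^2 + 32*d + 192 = (d - 3)*(d^4 + 8*d^3 + 12*d^2 - 32*d - 64) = (d - 3)*(d - 2)*(d^3 + 10*d^2 + 32*d + 32) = (d - 3)*(d - 2)*(d + 2)*(d^2 + 8*d + 16) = (d - 3)*(d - 2)*(d + 2)*(d + 4)*(d + 4)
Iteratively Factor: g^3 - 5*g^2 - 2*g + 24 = (g - 4)*(g^2 - g - 6) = (g - 4)*(g + 2)*(g - 3)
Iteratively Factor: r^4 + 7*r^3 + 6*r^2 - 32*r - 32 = (r + 4)*(r^3 + 3*r^2 - 6*r - 8) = (r + 1)*(r + 4)*(r^2 + 2*r - 8) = (r + 1)*(r + 4)^2*(r - 2)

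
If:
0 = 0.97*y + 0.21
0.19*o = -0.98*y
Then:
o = 1.12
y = -0.22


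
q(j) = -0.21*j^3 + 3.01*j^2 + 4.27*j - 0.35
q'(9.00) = 7.42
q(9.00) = 128.80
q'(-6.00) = -54.53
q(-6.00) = 127.75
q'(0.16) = 5.22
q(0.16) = 0.41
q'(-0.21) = 2.98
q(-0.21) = -1.11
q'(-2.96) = -19.07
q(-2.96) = 18.83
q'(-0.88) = -1.52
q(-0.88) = -1.63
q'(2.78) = 16.14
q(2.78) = 30.27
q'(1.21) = 10.63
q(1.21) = 8.85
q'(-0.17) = 3.23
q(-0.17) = -0.99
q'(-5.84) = -52.37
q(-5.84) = 119.20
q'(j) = -0.63*j^2 + 6.02*j + 4.27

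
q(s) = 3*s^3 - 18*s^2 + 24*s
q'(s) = 9*s^2 - 36*s + 24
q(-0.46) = -15.14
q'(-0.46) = 42.46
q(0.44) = 7.33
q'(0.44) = 9.90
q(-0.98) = -43.63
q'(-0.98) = 67.92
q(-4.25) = -657.42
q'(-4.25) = 339.56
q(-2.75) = -264.52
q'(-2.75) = 191.06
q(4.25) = 7.17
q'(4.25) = 33.56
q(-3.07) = -330.13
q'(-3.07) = 219.34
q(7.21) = 361.74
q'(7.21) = 232.30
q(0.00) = 0.00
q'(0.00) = 24.00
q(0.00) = 0.00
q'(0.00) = 24.00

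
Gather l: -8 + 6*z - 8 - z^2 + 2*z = -z^2 + 8*z - 16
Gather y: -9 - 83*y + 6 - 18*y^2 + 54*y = -18*y^2 - 29*y - 3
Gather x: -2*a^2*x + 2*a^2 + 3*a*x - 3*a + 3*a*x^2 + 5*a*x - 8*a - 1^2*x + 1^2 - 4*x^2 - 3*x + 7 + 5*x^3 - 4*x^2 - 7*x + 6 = 2*a^2 - 11*a + 5*x^3 + x^2*(3*a - 8) + x*(-2*a^2 + 8*a - 11) + 14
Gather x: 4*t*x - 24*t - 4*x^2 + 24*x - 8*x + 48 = -24*t - 4*x^2 + x*(4*t + 16) + 48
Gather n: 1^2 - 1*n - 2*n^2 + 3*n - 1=-2*n^2 + 2*n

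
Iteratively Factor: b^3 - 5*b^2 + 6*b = (b)*(b^2 - 5*b + 6) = b*(b - 3)*(b - 2)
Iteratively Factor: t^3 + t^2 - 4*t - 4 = (t - 2)*(t^2 + 3*t + 2) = (t - 2)*(t + 2)*(t + 1)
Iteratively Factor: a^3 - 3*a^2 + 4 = (a + 1)*(a^2 - 4*a + 4) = (a - 2)*(a + 1)*(a - 2)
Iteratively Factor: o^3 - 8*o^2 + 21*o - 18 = (o - 2)*(o^2 - 6*o + 9) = (o - 3)*(o - 2)*(o - 3)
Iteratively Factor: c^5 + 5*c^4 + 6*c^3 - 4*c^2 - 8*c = (c + 2)*(c^4 + 3*c^3 - 4*c) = (c - 1)*(c + 2)*(c^3 + 4*c^2 + 4*c) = c*(c - 1)*(c + 2)*(c^2 + 4*c + 4) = c*(c - 1)*(c + 2)^2*(c + 2)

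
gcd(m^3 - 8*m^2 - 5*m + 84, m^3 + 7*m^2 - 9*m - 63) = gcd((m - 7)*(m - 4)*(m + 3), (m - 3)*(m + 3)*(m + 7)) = m + 3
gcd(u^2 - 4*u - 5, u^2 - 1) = u + 1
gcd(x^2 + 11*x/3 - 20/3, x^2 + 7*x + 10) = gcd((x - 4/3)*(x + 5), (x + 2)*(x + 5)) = x + 5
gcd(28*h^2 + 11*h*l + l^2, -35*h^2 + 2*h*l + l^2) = 7*h + l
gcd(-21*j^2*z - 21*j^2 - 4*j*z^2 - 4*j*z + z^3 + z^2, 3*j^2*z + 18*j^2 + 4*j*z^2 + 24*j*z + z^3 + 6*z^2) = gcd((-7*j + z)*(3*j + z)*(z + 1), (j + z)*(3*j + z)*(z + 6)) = 3*j + z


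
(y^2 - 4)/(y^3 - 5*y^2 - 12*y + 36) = (y + 2)/(y^2 - 3*y - 18)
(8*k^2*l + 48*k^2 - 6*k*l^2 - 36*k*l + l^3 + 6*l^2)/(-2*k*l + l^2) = -4*k - 24*k/l + l + 6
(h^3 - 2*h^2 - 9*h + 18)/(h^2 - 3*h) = h + 1 - 6/h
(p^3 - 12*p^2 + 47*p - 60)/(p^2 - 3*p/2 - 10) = 2*(p^2 - 8*p + 15)/(2*p + 5)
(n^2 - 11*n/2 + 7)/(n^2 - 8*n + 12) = (n - 7/2)/(n - 6)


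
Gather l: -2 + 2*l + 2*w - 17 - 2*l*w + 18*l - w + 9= l*(20 - 2*w) + w - 10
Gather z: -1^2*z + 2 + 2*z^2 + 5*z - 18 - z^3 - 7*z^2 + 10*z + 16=-z^3 - 5*z^2 + 14*z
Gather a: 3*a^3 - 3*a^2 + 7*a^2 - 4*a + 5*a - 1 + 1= 3*a^3 + 4*a^2 + a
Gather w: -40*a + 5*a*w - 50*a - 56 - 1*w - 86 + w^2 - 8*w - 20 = -90*a + w^2 + w*(5*a - 9) - 162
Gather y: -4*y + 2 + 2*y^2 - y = 2*y^2 - 5*y + 2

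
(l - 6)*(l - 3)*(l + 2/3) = l^3 - 25*l^2/3 + 12*l + 12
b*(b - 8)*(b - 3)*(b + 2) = b^4 - 9*b^3 + 2*b^2 + 48*b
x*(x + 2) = x^2 + 2*x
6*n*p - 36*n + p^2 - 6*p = (6*n + p)*(p - 6)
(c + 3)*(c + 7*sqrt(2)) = c^2 + 3*c + 7*sqrt(2)*c + 21*sqrt(2)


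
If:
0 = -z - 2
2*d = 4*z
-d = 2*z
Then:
No Solution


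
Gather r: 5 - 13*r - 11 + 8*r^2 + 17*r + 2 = 8*r^2 + 4*r - 4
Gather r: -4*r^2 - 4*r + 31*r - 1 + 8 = -4*r^2 + 27*r + 7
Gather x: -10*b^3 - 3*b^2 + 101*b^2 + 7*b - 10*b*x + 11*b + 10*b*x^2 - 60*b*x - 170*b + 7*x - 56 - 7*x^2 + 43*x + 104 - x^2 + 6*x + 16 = -10*b^3 + 98*b^2 - 152*b + x^2*(10*b - 8) + x*(56 - 70*b) + 64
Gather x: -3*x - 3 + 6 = 3 - 3*x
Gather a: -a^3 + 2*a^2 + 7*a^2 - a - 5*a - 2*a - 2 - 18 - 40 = -a^3 + 9*a^2 - 8*a - 60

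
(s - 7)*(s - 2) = s^2 - 9*s + 14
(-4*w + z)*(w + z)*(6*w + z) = -24*w^3 - 22*w^2*z + 3*w*z^2 + z^3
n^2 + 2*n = n*(n + 2)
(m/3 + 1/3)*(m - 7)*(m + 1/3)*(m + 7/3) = m^4/3 - 10*m^3/9 - 200*m^2/27 - 70*m/9 - 49/27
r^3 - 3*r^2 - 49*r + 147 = (r - 7)*(r - 3)*(r + 7)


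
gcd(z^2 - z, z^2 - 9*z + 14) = 1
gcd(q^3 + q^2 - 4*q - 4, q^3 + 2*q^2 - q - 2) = q^2 + 3*q + 2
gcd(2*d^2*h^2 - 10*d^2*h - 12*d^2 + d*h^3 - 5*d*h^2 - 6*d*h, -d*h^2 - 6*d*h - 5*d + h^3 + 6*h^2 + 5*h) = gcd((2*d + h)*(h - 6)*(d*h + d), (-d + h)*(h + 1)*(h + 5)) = h + 1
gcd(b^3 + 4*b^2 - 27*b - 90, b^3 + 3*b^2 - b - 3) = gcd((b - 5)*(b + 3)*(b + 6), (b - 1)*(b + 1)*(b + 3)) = b + 3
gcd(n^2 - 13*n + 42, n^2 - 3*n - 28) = n - 7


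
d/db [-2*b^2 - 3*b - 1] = -4*b - 3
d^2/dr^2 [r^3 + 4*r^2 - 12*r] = 6*r + 8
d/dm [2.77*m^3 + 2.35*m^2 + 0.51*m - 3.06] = 8.31*m^2 + 4.7*m + 0.51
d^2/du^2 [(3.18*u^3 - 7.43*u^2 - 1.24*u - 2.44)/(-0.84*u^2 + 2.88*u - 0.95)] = (-3.5527136788005e-15*u^5 + 1.4210854715202e-14*u^4 - 9.97790400000002*u^3 + 26.958024*u^2 - 58.573908*u + 56.778862)/(0.592704*u^6 - 6.096384*u^5 + 22.912848*u^4 - 37.677312*u^3 + 25.91334*u^2 - 7.7976*u + 0.857375)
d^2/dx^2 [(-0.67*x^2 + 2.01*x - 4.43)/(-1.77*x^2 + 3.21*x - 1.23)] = (-4.98078*x^3 + 74.52054*x^2 - 124.76376*x + 58.16034)/(5.545233*x^6 - 30.169827*x^5 + 66.275172*x^4 - 75.007107*x^3 + 46.055628*x^2 - 14.569227*x + 1.860867)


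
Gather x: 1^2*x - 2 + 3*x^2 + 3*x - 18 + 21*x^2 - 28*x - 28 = 24*x^2 - 24*x - 48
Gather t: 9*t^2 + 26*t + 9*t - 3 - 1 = 9*t^2 + 35*t - 4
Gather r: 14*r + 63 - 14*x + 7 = 14*r - 14*x + 70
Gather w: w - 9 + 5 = w - 4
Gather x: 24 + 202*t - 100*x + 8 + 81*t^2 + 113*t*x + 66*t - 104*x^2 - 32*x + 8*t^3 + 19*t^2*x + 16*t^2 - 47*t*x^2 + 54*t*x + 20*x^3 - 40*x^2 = 8*t^3 + 97*t^2 + 268*t + 20*x^3 + x^2*(-47*t - 144) + x*(19*t^2 + 167*t - 132) + 32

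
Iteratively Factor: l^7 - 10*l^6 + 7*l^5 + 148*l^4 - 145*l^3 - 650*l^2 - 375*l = (l - 5)*(l^6 - 5*l^5 - 18*l^4 + 58*l^3 + 145*l^2 + 75*l) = (l - 5)*(l + 3)*(l^5 - 8*l^4 + 6*l^3 + 40*l^2 + 25*l) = (l - 5)*(l + 1)*(l + 3)*(l^4 - 9*l^3 + 15*l^2 + 25*l) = (l - 5)^2*(l + 1)*(l + 3)*(l^3 - 4*l^2 - 5*l) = (l - 5)^2*(l + 1)^2*(l + 3)*(l^2 - 5*l) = l*(l - 5)^2*(l + 1)^2*(l + 3)*(l - 5)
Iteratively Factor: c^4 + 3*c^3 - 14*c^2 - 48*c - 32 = (c + 1)*(c^3 + 2*c^2 - 16*c - 32) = (c - 4)*(c + 1)*(c^2 + 6*c + 8) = (c - 4)*(c + 1)*(c + 2)*(c + 4)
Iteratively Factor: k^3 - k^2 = (k - 1)*(k^2) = k*(k - 1)*(k)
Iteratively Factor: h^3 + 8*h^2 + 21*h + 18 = (h + 3)*(h^2 + 5*h + 6) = (h + 3)^2*(h + 2)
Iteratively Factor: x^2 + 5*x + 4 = (x + 4)*(x + 1)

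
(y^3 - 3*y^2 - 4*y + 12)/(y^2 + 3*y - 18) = (y^2 - 4)/(y + 6)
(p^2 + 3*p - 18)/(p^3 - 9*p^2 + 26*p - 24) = (p + 6)/(p^2 - 6*p + 8)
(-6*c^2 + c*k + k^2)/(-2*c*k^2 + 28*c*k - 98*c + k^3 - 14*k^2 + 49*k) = (3*c + k)/(k^2 - 14*k + 49)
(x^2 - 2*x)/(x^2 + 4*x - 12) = x/(x + 6)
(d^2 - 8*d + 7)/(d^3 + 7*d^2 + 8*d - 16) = (d - 7)/(d^2 + 8*d + 16)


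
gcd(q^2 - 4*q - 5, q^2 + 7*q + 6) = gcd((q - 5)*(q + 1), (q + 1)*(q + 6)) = q + 1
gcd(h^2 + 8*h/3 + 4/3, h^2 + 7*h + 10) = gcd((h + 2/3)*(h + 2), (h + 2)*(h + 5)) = h + 2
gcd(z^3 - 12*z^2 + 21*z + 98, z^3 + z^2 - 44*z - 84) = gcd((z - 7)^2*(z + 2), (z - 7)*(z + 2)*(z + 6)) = z^2 - 5*z - 14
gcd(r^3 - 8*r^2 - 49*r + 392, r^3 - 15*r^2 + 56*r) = r^2 - 15*r + 56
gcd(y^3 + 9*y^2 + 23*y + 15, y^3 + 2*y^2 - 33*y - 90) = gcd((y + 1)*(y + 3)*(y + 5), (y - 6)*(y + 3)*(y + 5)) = y^2 + 8*y + 15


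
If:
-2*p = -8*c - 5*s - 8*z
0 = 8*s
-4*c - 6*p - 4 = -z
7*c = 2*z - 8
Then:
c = -192/217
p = 16/217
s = 0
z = 28/31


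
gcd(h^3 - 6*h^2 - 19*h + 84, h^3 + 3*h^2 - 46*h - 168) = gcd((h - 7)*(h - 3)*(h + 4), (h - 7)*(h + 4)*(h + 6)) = h^2 - 3*h - 28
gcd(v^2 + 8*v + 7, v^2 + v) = v + 1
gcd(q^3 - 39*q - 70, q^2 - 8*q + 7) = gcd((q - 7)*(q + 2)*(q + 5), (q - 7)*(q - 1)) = q - 7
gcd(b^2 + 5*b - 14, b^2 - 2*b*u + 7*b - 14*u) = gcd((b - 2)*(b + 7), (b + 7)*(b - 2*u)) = b + 7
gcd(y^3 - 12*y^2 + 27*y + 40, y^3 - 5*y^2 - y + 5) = y^2 - 4*y - 5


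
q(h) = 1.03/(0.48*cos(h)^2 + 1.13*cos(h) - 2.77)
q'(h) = 1.03*(0.96*sin(h)*cos(h) + 1.13*sin(h))/(0.48*cos(h)^2 + 1.13*cos(h) - 2.77)^2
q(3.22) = -0.30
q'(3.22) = -0.00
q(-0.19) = -0.86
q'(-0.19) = -0.28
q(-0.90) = -0.55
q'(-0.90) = -0.39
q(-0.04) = -0.89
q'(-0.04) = -0.06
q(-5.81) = -0.74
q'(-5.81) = 0.49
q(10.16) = -0.31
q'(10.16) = -0.03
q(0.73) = -0.62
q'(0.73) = 0.46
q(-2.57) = -0.30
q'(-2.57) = -0.02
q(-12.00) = -0.70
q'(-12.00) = 0.49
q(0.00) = -0.89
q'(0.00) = 0.00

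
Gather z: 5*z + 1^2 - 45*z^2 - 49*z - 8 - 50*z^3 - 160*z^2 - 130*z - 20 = -50*z^3 - 205*z^2 - 174*z - 27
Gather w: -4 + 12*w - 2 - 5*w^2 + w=-5*w^2 + 13*w - 6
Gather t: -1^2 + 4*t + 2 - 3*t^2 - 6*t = -3*t^2 - 2*t + 1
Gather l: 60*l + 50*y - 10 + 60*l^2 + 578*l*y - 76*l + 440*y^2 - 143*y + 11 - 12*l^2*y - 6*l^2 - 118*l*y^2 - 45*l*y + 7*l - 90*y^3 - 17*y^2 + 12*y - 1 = l^2*(54 - 12*y) + l*(-118*y^2 + 533*y - 9) - 90*y^3 + 423*y^2 - 81*y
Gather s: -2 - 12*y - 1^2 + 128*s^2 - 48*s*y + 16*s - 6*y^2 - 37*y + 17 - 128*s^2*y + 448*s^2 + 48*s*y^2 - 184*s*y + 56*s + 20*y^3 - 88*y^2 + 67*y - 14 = s^2*(576 - 128*y) + s*(48*y^2 - 232*y + 72) + 20*y^3 - 94*y^2 + 18*y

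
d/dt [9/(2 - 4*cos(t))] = -9*sin(t)/(2*cos(t) - 1)^2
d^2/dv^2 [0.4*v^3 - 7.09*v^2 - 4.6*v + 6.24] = 2.4*v - 14.18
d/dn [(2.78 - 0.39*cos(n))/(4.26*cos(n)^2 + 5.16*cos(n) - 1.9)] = (-1.6614*cos(n)^2 + 23.6856*cos(n) + 13.6038)*sin(n)/(18.1476*cos(n)^4 + 43.9632*cos(n)^3 + 10.4376*cos(n)^2 - 19.608*cos(n) + 3.61)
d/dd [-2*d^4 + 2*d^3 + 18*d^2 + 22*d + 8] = -8*d^3 + 6*d^2 + 36*d + 22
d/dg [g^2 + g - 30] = 2*g + 1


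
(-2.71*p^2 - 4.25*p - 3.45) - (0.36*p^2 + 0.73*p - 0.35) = -3.07*p^2 - 4.98*p - 3.1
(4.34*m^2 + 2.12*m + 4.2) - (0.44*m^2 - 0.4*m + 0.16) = 3.9*m^2 + 2.52*m + 4.04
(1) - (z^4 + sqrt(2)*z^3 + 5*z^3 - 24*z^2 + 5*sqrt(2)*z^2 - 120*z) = -z^4 - 5*z^3 - sqrt(2)*z^3 - 5*sqrt(2)*z^2 + 24*z^2 + 120*z + 1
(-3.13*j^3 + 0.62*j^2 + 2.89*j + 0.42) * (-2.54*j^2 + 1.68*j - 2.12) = 7.9502*j^5 - 6.8332*j^4 + 0.3366*j^3 + 2.474*j^2 - 5.4212*j - 0.8904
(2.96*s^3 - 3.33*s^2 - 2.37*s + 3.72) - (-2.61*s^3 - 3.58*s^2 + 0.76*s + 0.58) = 5.57*s^3 + 0.25*s^2 - 3.13*s + 3.14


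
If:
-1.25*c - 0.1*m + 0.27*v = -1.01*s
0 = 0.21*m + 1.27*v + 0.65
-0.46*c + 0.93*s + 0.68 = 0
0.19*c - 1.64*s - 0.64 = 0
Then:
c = 0.90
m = -10.73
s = -0.29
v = 1.26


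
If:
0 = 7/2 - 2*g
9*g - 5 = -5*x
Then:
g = 7/4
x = -43/20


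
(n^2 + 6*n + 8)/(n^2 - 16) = (n + 2)/(n - 4)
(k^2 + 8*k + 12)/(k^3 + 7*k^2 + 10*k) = (k + 6)/(k*(k + 5))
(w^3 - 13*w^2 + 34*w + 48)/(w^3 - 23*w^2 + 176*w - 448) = (w^2 - 5*w - 6)/(w^2 - 15*w + 56)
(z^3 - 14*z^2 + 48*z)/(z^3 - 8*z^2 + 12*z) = (z - 8)/(z - 2)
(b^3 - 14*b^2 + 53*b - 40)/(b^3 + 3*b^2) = (b^3 - 14*b^2 + 53*b - 40)/(b^2*(b + 3))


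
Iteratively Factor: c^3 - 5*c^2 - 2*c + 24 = (c - 3)*(c^2 - 2*c - 8) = (c - 3)*(c + 2)*(c - 4)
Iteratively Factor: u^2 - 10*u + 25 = (u - 5)*(u - 5)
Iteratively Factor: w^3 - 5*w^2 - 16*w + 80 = (w - 4)*(w^2 - w - 20) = (w - 4)*(w + 4)*(w - 5)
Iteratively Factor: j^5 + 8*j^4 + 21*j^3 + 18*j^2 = (j + 2)*(j^4 + 6*j^3 + 9*j^2) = (j + 2)*(j + 3)*(j^3 + 3*j^2) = j*(j + 2)*(j + 3)*(j^2 + 3*j) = j^2*(j + 2)*(j + 3)*(j + 3)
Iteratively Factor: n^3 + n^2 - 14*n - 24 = (n + 3)*(n^2 - 2*n - 8) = (n + 2)*(n + 3)*(n - 4)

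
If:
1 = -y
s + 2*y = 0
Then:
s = 2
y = -1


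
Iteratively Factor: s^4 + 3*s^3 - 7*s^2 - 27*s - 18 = (s + 3)*(s^3 - 7*s - 6) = (s - 3)*(s + 3)*(s^2 + 3*s + 2) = (s - 3)*(s + 1)*(s + 3)*(s + 2)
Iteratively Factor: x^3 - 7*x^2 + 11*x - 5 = (x - 5)*(x^2 - 2*x + 1) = (x - 5)*(x - 1)*(x - 1)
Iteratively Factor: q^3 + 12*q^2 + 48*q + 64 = (q + 4)*(q^2 + 8*q + 16) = (q + 4)^2*(q + 4)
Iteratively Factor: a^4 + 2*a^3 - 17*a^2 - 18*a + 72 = (a + 4)*(a^3 - 2*a^2 - 9*a + 18) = (a - 3)*(a + 4)*(a^2 + a - 6) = (a - 3)*(a - 2)*(a + 4)*(a + 3)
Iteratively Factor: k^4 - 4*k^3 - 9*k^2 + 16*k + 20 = (k - 5)*(k^3 + k^2 - 4*k - 4) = (k - 5)*(k - 2)*(k^2 + 3*k + 2) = (k - 5)*(k - 2)*(k + 1)*(k + 2)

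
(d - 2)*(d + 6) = d^2 + 4*d - 12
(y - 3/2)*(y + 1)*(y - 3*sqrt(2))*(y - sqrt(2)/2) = y^4 - 7*sqrt(2)*y^3/2 - y^3/2 + 3*y^2/2 + 7*sqrt(2)*y^2/4 - 3*y/2 + 21*sqrt(2)*y/4 - 9/2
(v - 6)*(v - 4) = v^2 - 10*v + 24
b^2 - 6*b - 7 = (b - 7)*(b + 1)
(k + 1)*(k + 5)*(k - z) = k^3 - k^2*z + 6*k^2 - 6*k*z + 5*k - 5*z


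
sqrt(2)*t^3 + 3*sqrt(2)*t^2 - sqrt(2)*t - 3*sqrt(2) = (t - 1)*(t + 3)*(sqrt(2)*t + sqrt(2))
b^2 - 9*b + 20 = (b - 5)*(b - 4)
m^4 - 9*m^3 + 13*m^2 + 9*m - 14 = (m - 7)*(m - 2)*(m - 1)*(m + 1)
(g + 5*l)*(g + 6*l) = g^2 + 11*g*l + 30*l^2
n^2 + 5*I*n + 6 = (n - I)*(n + 6*I)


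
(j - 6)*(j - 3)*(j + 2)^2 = j^4 - 5*j^3 - 14*j^2 + 36*j + 72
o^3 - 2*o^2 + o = o*(o - 1)^2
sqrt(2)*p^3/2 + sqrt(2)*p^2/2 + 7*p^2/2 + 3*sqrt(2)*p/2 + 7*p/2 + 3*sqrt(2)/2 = (p + 1)*(p + 3*sqrt(2))*(sqrt(2)*p/2 + 1/2)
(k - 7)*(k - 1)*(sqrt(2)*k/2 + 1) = sqrt(2)*k^3/2 - 4*sqrt(2)*k^2 + k^2 - 8*k + 7*sqrt(2)*k/2 + 7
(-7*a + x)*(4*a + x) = -28*a^2 - 3*a*x + x^2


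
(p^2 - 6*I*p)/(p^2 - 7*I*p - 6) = p/(p - I)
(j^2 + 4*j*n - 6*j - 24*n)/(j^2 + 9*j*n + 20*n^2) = (j - 6)/(j + 5*n)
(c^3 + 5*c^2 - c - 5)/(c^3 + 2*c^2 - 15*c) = (c^2 - 1)/(c*(c - 3))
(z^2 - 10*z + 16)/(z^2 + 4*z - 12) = (z - 8)/(z + 6)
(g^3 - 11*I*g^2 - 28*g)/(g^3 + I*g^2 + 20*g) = (g - 7*I)/(g + 5*I)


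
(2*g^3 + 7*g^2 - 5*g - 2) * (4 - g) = -2*g^4 + g^3 + 33*g^2 - 18*g - 8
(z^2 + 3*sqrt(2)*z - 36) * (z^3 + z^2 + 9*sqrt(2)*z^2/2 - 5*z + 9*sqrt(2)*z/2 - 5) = z^5 + z^4 + 15*sqrt(2)*z^4/2 - 14*z^3 + 15*sqrt(2)*z^3/2 - 177*sqrt(2)*z^2 - 14*z^2 - 177*sqrt(2)*z + 180*z + 180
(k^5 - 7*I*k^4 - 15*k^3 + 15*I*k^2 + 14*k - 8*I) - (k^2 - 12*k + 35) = k^5 - 7*I*k^4 - 15*k^3 - k^2 + 15*I*k^2 + 26*k - 35 - 8*I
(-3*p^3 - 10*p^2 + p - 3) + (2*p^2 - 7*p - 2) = -3*p^3 - 8*p^2 - 6*p - 5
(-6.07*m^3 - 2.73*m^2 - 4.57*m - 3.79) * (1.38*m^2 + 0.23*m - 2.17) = -8.3766*m^5 - 5.1635*m^4 + 6.2374*m^3 - 0.3572*m^2 + 9.0452*m + 8.2243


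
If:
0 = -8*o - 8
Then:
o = -1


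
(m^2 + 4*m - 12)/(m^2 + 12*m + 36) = (m - 2)/(m + 6)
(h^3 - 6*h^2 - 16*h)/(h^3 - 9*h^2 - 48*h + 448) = h*(h + 2)/(h^2 - h - 56)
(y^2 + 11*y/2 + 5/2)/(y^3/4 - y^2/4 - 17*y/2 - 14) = 2*(2*y^2 + 11*y + 5)/(y^3 - y^2 - 34*y - 56)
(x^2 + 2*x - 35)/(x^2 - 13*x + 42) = (x^2 + 2*x - 35)/(x^2 - 13*x + 42)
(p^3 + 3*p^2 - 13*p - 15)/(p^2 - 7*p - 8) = (p^2 + 2*p - 15)/(p - 8)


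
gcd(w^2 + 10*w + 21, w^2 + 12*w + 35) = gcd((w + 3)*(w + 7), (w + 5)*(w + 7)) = w + 7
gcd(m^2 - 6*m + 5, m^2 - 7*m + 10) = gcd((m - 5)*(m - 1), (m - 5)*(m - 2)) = m - 5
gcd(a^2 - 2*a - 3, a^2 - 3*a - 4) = a + 1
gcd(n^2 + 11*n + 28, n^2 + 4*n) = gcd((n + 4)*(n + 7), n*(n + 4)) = n + 4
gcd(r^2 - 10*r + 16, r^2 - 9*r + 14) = r - 2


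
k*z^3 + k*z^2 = z^2*(k*z + k)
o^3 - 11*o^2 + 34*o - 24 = (o - 6)*(o - 4)*(o - 1)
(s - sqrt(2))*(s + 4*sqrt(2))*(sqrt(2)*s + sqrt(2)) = sqrt(2)*s^3 + sqrt(2)*s^2 + 6*s^2 - 8*sqrt(2)*s + 6*s - 8*sqrt(2)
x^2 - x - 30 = (x - 6)*(x + 5)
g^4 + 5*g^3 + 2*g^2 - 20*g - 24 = (g - 2)*(g + 2)^2*(g + 3)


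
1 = 1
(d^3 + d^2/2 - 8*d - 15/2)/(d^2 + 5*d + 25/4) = 2*(d^2 - 2*d - 3)/(2*d + 5)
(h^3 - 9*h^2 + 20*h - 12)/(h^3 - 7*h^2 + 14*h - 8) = (h - 6)/(h - 4)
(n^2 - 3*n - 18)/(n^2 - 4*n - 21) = (n - 6)/(n - 7)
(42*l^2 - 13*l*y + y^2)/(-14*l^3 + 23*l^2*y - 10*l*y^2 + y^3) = (-6*l + y)/(2*l^2 - 3*l*y + y^2)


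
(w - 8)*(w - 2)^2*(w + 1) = w^4 - 11*w^3 + 24*w^2 + 4*w - 32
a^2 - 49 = (a - 7)*(a + 7)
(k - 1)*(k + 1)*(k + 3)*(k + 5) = k^4 + 8*k^3 + 14*k^2 - 8*k - 15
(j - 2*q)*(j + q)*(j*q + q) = j^3*q - j^2*q^2 + j^2*q - 2*j*q^3 - j*q^2 - 2*q^3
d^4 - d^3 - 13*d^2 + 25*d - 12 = (d - 3)*(d - 1)^2*(d + 4)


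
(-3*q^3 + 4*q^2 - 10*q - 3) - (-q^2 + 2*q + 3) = -3*q^3 + 5*q^2 - 12*q - 6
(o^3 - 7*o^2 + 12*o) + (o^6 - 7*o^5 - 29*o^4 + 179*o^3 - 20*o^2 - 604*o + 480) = o^6 - 7*o^5 - 29*o^4 + 180*o^3 - 27*o^2 - 592*o + 480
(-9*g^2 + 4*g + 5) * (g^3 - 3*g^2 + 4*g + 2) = -9*g^5 + 31*g^4 - 43*g^3 - 17*g^2 + 28*g + 10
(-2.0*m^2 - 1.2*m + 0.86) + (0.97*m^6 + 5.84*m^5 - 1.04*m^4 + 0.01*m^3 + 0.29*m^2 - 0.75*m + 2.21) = 0.97*m^6 + 5.84*m^5 - 1.04*m^4 + 0.01*m^3 - 1.71*m^2 - 1.95*m + 3.07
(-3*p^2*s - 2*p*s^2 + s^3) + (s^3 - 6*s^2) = -3*p^2*s - 2*p*s^2 + 2*s^3 - 6*s^2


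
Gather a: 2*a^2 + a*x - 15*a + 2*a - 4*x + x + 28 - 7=2*a^2 + a*(x - 13) - 3*x + 21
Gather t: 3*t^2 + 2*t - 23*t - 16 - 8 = 3*t^2 - 21*t - 24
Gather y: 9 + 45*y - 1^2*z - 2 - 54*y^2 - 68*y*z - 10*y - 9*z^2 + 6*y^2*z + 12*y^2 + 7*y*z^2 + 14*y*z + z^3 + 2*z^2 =y^2*(6*z - 42) + y*(7*z^2 - 54*z + 35) + z^3 - 7*z^2 - z + 7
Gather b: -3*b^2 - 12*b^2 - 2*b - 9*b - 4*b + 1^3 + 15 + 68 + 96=-15*b^2 - 15*b + 180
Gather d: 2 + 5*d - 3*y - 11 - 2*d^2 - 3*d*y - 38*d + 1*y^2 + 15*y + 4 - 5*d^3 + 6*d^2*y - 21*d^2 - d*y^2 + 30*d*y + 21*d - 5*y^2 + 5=-5*d^3 + d^2*(6*y - 23) + d*(-y^2 + 27*y - 12) - 4*y^2 + 12*y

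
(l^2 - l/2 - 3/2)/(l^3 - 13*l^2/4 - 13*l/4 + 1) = 2*(2*l - 3)/(4*l^2 - 17*l + 4)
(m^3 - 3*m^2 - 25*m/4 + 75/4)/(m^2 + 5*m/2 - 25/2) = (2*m^2 - m - 15)/(2*(m + 5))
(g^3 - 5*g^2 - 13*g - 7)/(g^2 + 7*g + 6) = (g^2 - 6*g - 7)/(g + 6)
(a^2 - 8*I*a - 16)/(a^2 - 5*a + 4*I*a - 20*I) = (a^2 - 8*I*a - 16)/(a^2 + a*(-5 + 4*I) - 20*I)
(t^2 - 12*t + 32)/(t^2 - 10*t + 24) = (t - 8)/(t - 6)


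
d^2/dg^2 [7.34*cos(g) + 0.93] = -7.34*cos(g)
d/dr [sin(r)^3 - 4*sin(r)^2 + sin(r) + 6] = (3*sin(r)^2 - 8*sin(r) + 1)*cos(r)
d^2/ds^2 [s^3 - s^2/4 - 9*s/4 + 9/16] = 6*s - 1/2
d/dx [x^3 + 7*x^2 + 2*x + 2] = 3*x^2 + 14*x + 2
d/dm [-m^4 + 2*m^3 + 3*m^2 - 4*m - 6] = -4*m^3 + 6*m^2 + 6*m - 4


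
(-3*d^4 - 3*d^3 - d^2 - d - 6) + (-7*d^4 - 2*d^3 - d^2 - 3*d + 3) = -10*d^4 - 5*d^3 - 2*d^2 - 4*d - 3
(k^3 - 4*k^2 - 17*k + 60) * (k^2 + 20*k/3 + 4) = k^5 + 8*k^4/3 - 119*k^3/3 - 208*k^2/3 + 332*k + 240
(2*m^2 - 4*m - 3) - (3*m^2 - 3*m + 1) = -m^2 - m - 4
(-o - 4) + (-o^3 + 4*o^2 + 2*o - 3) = -o^3 + 4*o^2 + o - 7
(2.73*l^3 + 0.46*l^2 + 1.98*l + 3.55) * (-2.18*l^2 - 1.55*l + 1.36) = -5.9514*l^5 - 5.2343*l^4 - 1.3166*l^3 - 10.1824*l^2 - 2.8097*l + 4.828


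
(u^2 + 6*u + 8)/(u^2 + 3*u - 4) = (u + 2)/(u - 1)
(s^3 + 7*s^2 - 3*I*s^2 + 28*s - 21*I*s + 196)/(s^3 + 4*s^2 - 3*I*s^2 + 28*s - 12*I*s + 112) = (s + 7)/(s + 4)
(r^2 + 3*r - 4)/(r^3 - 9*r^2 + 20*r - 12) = (r + 4)/(r^2 - 8*r + 12)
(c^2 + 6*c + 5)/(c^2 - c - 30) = (c + 1)/(c - 6)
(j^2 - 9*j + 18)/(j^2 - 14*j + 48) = (j - 3)/(j - 8)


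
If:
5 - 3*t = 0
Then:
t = 5/3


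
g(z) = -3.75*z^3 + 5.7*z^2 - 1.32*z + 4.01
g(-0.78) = 10.29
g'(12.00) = -1484.52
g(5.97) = -598.63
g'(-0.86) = -19.44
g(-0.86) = 11.75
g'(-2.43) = -95.45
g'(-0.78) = -17.06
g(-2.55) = 106.62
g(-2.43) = 94.68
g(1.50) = 2.20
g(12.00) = -5671.03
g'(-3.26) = -158.04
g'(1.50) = -9.53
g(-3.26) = 198.81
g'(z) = -11.25*z^2 + 11.4*z - 1.32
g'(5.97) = -334.22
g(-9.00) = 3211.34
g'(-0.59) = -11.96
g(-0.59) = 7.54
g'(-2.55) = -103.54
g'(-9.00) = -1015.17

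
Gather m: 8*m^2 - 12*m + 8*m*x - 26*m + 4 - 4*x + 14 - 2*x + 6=8*m^2 + m*(8*x - 38) - 6*x + 24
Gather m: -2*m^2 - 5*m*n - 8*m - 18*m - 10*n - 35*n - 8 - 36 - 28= -2*m^2 + m*(-5*n - 26) - 45*n - 72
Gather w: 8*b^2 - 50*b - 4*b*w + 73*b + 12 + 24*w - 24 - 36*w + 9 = 8*b^2 + 23*b + w*(-4*b - 12) - 3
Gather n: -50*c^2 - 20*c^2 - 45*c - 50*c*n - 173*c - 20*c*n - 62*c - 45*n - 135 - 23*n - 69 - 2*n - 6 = -70*c^2 - 280*c + n*(-70*c - 70) - 210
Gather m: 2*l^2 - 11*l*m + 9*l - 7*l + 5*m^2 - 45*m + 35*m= 2*l^2 + 2*l + 5*m^2 + m*(-11*l - 10)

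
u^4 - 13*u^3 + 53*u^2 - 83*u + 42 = (u - 7)*(u - 3)*(u - 2)*(u - 1)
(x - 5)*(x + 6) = x^2 + x - 30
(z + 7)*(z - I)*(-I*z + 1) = -I*z^3 - 7*I*z^2 - I*z - 7*I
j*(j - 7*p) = j^2 - 7*j*p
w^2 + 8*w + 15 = (w + 3)*(w + 5)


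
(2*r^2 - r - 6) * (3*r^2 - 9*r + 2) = 6*r^4 - 21*r^3 - 5*r^2 + 52*r - 12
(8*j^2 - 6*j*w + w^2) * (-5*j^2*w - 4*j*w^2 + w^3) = -40*j^4*w - 2*j^3*w^2 + 27*j^2*w^3 - 10*j*w^4 + w^5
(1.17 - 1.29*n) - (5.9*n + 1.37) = -7.19*n - 0.2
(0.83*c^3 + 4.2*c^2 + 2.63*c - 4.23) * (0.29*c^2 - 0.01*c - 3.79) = 0.2407*c^5 + 1.2097*c^4 - 2.425*c^3 - 17.171*c^2 - 9.9254*c + 16.0317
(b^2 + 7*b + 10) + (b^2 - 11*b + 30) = 2*b^2 - 4*b + 40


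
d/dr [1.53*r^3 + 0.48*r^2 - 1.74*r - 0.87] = 4.59*r^2 + 0.96*r - 1.74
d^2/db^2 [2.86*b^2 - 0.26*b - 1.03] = 5.72000000000000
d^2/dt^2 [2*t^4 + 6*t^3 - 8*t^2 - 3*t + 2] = 24*t^2 + 36*t - 16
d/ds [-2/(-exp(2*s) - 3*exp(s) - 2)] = (-4*exp(s) - 6)*exp(s)/(exp(2*s) + 3*exp(s) + 2)^2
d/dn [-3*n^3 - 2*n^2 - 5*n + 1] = -9*n^2 - 4*n - 5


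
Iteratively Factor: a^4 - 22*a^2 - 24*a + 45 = (a - 1)*(a^3 + a^2 - 21*a - 45) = (a - 1)*(a + 3)*(a^2 - 2*a - 15) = (a - 5)*(a - 1)*(a + 3)*(a + 3)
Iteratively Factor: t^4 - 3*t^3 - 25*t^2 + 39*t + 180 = (t - 4)*(t^3 + t^2 - 21*t - 45) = (t - 4)*(t + 3)*(t^2 - 2*t - 15) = (t - 5)*(t - 4)*(t + 3)*(t + 3)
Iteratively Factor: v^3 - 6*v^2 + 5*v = (v - 1)*(v^2 - 5*v) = v*(v - 1)*(v - 5)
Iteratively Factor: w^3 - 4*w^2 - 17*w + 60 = (w + 4)*(w^2 - 8*w + 15) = (w - 3)*(w + 4)*(w - 5)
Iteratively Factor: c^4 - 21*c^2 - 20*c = (c + 4)*(c^3 - 4*c^2 - 5*c) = c*(c + 4)*(c^2 - 4*c - 5) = c*(c + 1)*(c + 4)*(c - 5)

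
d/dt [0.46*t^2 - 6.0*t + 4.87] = 0.92*t - 6.0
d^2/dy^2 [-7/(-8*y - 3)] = 896/(8*y + 3)^3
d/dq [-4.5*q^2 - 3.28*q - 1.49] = -9.0*q - 3.28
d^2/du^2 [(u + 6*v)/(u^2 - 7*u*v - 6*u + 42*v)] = 2*((u + 6*v)*(-2*u + 7*v + 6)^2 + (-3*u + v + 6)*(u^2 - 7*u*v - 6*u + 42*v))/(u^2 - 7*u*v - 6*u + 42*v)^3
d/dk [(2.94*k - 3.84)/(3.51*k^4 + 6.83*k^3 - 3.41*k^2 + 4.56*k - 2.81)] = (-30.9582*k^4 + 13.7532*k^3 + 88.707*k^2 - 26.1888*k + 9.249)/(12.3201*k^8 + 47.9466*k^7 + 22.7107*k^6 - 14.5694*k^5 + 54.1915*k^4 - 69.4838*k^3 + 39.9578*k^2 - 25.6272*k + 7.8961)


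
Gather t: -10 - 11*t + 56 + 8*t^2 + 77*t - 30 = 8*t^2 + 66*t + 16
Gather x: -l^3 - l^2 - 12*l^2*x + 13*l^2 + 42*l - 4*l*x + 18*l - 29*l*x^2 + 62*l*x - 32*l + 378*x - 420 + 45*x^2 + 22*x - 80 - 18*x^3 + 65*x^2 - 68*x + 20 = -l^3 + 12*l^2 + 28*l - 18*x^3 + x^2*(110 - 29*l) + x*(-12*l^2 + 58*l + 332) - 480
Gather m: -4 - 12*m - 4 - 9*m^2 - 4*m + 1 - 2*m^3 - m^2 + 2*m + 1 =-2*m^3 - 10*m^2 - 14*m - 6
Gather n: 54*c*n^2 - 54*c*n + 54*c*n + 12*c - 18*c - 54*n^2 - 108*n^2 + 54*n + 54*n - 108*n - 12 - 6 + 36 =-6*c + n^2*(54*c - 162) + 18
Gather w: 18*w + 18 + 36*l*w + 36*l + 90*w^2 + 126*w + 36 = 36*l + 90*w^2 + w*(36*l + 144) + 54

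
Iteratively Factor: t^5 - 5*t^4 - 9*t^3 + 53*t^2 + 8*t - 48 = (t + 1)*(t^4 - 6*t^3 - 3*t^2 + 56*t - 48) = (t - 1)*(t + 1)*(t^3 - 5*t^2 - 8*t + 48) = (t - 4)*(t - 1)*(t + 1)*(t^2 - t - 12) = (t - 4)*(t - 1)*(t + 1)*(t + 3)*(t - 4)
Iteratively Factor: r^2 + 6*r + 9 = (r + 3)*(r + 3)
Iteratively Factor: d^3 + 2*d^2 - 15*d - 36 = (d + 3)*(d^2 - d - 12) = (d - 4)*(d + 3)*(d + 3)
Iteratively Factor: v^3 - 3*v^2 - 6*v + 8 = (v - 4)*(v^2 + v - 2) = (v - 4)*(v + 2)*(v - 1)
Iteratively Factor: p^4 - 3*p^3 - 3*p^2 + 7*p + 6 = (p + 1)*(p^3 - 4*p^2 + p + 6) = (p - 2)*(p + 1)*(p^2 - 2*p - 3) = (p - 2)*(p + 1)^2*(p - 3)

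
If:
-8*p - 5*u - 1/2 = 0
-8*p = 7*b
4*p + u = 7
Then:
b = -71/21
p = 71/24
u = -29/6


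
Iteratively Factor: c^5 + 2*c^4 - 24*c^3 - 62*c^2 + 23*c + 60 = (c - 5)*(c^4 + 7*c^3 + 11*c^2 - 7*c - 12) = (c - 5)*(c + 3)*(c^3 + 4*c^2 - c - 4) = (c - 5)*(c + 1)*(c + 3)*(c^2 + 3*c - 4) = (c - 5)*(c + 1)*(c + 3)*(c + 4)*(c - 1)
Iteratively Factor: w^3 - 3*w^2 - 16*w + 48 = (w - 3)*(w^2 - 16) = (w - 3)*(w + 4)*(w - 4)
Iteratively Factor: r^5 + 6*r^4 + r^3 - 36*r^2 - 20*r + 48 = (r + 2)*(r^4 + 4*r^3 - 7*r^2 - 22*r + 24) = (r - 2)*(r + 2)*(r^3 + 6*r^2 + 5*r - 12) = (r - 2)*(r + 2)*(r + 4)*(r^2 + 2*r - 3) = (r - 2)*(r + 2)*(r + 3)*(r + 4)*(r - 1)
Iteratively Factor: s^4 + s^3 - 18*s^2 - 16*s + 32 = (s + 4)*(s^3 - 3*s^2 - 6*s + 8) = (s - 1)*(s + 4)*(s^2 - 2*s - 8) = (s - 4)*(s - 1)*(s + 4)*(s + 2)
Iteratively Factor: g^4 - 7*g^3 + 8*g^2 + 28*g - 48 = (g - 4)*(g^3 - 3*g^2 - 4*g + 12) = (g - 4)*(g - 2)*(g^2 - g - 6) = (g - 4)*(g - 2)*(g + 2)*(g - 3)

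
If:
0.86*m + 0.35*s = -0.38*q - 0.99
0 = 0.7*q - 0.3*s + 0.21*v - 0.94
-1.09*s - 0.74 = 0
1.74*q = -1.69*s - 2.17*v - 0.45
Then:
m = -1.43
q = 1.26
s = -0.68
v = -0.69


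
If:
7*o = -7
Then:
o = -1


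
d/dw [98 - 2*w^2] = -4*w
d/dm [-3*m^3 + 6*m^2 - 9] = 3*m*(4 - 3*m)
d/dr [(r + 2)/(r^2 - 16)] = (r^2 - 2*r*(r + 2) - 16)/(r^2 - 16)^2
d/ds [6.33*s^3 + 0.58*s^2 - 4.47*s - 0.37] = 18.99*s^2 + 1.16*s - 4.47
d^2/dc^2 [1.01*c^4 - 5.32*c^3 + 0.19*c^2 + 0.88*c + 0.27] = 12.12*c^2 - 31.92*c + 0.38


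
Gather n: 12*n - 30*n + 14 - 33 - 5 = -18*n - 24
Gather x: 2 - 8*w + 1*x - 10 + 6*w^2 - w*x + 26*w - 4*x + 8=6*w^2 + 18*w + x*(-w - 3)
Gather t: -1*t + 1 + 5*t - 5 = 4*t - 4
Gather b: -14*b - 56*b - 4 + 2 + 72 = 70 - 70*b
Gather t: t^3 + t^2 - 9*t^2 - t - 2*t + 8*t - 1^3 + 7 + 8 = t^3 - 8*t^2 + 5*t + 14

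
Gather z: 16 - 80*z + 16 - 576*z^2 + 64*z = -576*z^2 - 16*z + 32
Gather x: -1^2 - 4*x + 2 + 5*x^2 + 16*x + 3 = 5*x^2 + 12*x + 4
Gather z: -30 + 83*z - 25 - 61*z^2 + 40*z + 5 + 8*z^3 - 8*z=8*z^3 - 61*z^2 + 115*z - 50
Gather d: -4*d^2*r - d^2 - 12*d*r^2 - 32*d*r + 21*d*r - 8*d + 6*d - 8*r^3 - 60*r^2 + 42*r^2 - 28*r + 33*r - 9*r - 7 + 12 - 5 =d^2*(-4*r - 1) + d*(-12*r^2 - 11*r - 2) - 8*r^3 - 18*r^2 - 4*r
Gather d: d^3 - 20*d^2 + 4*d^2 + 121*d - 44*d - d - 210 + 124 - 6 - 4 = d^3 - 16*d^2 + 76*d - 96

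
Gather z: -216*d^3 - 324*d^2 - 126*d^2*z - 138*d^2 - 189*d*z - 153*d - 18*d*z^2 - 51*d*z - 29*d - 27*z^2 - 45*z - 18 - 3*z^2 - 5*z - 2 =-216*d^3 - 462*d^2 - 182*d + z^2*(-18*d - 30) + z*(-126*d^2 - 240*d - 50) - 20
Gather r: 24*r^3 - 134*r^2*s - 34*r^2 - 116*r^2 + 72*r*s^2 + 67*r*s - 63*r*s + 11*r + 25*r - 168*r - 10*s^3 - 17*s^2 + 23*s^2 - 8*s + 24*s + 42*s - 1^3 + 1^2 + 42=24*r^3 + r^2*(-134*s - 150) + r*(72*s^2 + 4*s - 132) - 10*s^3 + 6*s^2 + 58*s + 42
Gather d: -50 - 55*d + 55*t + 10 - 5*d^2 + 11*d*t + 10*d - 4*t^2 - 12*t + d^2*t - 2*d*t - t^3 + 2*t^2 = d^2*(t - 5) + d*(9*t - 45) - t^3 - 2*t^2 + 43*t - 40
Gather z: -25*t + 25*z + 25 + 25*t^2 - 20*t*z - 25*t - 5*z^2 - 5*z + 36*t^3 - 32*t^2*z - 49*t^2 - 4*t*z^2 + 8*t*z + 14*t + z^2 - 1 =36*t^3 - 24*t^2 - 36*t + z^2*(-4*t - 4) + z*(-32*t^2 - 12*t + 20) + 24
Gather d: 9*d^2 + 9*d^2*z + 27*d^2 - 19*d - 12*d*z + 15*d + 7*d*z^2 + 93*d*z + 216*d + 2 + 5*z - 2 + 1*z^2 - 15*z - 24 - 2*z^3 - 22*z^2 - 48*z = d^2*(9*z + 36) + d*(7*z^2 + 81*z + 212) - 2*z^3 - 21*z^2 - 58*z - 24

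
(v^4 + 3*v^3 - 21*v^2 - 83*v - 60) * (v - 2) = v^5 + v^4 - 27*v^3 - 41*v^2 + 106*v + 120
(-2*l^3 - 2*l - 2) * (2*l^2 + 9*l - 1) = -4*l^5 - 18*l^4 - 2*l^3 - 22*l^2 - 16*l + 2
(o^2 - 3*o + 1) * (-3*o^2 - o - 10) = -3*o^4 + 8*o^3 - 10*o^2 + 29*o - 10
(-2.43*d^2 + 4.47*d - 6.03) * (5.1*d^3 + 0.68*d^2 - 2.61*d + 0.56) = -12.393*d^5 + 21.1446*d^4 - 21.3711*d^3 - 17.1279*d^2 + 18.2415*d - 3.3768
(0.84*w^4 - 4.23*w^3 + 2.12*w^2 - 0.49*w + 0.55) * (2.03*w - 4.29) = 1.7052*w^5 - 12.1905*w^4 + 22.4503*w^3 - 10.0895*w^2 + 3.2186*w - 2.3595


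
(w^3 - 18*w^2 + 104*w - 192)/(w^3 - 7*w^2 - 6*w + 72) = (w - 8)/(w + 3)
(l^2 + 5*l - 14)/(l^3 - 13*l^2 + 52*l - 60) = (l + 7)/(l^2 - 11*l + 30)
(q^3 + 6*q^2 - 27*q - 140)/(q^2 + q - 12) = (q^2 + 2*q - 35)/(q - 3)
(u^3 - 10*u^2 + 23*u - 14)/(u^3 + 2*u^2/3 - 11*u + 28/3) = 3*(u^2 - 9*u + 14)/(3*u^2 + 5*u - 28)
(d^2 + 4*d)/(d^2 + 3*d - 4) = d/(d - 1)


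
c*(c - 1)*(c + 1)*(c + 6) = c^4 + 6*c^3 - c^2 - 6*c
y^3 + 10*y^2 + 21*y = y*(y + 3)*(y + 7)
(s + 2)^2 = s^2 + 4*s + 4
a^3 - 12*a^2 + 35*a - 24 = (a - 8)*(a - 3)*(a - 1)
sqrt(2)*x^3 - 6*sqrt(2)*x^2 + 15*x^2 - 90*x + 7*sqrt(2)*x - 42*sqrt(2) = (x - 6)*(x + 7*sqrt(2))*(sqrt(2)*x + 1)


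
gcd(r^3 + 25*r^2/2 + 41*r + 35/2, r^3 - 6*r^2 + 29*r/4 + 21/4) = r + 1/2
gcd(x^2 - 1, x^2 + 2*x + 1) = x + 1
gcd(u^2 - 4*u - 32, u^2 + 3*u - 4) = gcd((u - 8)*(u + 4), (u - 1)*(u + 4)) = u + 4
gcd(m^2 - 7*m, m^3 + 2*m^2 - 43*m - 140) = m - 7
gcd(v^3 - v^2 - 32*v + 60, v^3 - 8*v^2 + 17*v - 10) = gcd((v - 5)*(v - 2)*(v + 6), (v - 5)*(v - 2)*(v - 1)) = v^2 - 7*v + 10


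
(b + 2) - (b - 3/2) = 7/2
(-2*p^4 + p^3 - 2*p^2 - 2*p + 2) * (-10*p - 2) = 20*p^5 - 6*p^4 + 18*p^3 + 24*p^2 - 16*p - 4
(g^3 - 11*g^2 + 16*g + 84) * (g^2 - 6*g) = g^5 - 17*g^4 + 82*g^3 - 12*g^2 - 504*g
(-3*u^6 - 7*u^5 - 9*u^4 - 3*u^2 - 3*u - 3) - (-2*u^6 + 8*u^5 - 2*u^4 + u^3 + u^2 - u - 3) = -u^6 - 15*u^5 - 7*u^4 - u^3 - 4*u^2 - 2*u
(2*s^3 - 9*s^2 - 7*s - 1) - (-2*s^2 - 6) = 2*s^3 - 7*s^2 - 7*s + 5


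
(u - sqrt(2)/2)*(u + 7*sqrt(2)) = u^2 + 13*sqrt(2)*u/2 - 7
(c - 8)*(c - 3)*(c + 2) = c^3 - 9*c^2 + 2*c + 48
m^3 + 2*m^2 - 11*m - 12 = (m - 3)*(m + 1)*(m + 4)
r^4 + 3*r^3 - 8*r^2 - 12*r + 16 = (r - 2)*(r - 1)*(r + 2)*(r + 4)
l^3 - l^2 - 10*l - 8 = (l - 4)*(l + 1)*(l + 2)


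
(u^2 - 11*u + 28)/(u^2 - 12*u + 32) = (u - 7)/(u - 8)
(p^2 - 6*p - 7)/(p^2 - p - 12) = (-p^2 + 6*p + 7)/(-p^2 + p + 12)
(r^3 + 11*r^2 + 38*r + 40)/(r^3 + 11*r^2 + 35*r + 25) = (r^2 + 6*r + 8)/(r^2 + 6*r + 5)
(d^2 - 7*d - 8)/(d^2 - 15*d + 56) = (d + 1)/(d - 7)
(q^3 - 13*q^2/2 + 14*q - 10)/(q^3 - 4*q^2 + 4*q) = (q - 5/2)/q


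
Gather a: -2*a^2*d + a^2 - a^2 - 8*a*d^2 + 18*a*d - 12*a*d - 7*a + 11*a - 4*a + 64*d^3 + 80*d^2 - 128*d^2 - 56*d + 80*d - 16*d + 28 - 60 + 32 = -2*a^2*d + a*(-8*d^2 + 6*d) + 64*d^3 - 48*d^2 + 8*d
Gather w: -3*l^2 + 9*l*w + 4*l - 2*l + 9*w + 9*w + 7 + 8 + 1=-3*l^2 + 2*l + w*(9*l + 18) + 16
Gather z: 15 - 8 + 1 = 8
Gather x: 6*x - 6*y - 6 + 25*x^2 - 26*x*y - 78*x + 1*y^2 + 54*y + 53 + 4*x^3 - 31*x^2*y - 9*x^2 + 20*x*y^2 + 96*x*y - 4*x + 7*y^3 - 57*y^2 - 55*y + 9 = 4*x^3 + x^2*(16 - 31*y) + x*(20*y^2 + 70*y - 76) + 7*y^3 - 56*y^2 - 7*y + 56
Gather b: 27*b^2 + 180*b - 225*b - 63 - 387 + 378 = 27*b^2 - 45*b - 72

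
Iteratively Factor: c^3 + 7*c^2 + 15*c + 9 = (c + 3)*(c^2 + 4*c + 3) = (c + 3)^2*(c + 1)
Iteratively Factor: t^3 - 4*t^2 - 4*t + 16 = (t - 4)*(t^2 - 4) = (t - 4)*(t + 2)*(t - 2)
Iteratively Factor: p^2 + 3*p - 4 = (p - 1)*(p + 4)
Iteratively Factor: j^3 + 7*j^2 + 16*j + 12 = (j + 3)*(j^2 + 4*j + 4) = (j + 2)*(j + 3)*(j + 2)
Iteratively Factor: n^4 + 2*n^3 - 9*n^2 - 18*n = (n - 3)*(n^3 + 5*n^2 + 6*n) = (n - 3)*(n + 2)*(n^2 + 3*n) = (n - 3)*(n + 2)*(n + 3)*(n)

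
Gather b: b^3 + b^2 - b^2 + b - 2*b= b^3 - b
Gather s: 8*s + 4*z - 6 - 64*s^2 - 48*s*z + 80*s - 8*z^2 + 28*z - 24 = -64*s^2 + s*(88 - 48*z) - 8*z^2 + 32*z - 30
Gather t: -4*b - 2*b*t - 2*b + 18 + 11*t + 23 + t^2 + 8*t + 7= -6*b + t^2 + t*(19 - 2*b) + 48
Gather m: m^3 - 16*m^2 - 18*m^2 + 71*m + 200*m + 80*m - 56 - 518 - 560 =m^3 - 34*m^2 + 351*m - 1134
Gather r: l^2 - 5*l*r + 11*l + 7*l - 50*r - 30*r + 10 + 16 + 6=l^2 + 18*l + r*(-5*l - 80) + 32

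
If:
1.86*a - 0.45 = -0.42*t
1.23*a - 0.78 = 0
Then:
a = 0.63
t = -1.74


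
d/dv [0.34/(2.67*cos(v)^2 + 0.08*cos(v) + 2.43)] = (1.8156*cos(v) + 0.0272)*sin(v)/(2.67*cos(v)^2 + 0.08*cos(v) + 2.43)^2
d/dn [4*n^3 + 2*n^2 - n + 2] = 12*n^2 + 4*n - 1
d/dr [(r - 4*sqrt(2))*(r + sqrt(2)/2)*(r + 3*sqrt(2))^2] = 4*r^3 + 15*sqrt(2)*r^2/2 - 56*r - 87*sqrt(2)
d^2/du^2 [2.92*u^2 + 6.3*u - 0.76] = 5.84000000000000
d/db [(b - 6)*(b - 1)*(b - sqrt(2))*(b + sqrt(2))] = 4*b^3 - 21*b^2 + 8*b + 14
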